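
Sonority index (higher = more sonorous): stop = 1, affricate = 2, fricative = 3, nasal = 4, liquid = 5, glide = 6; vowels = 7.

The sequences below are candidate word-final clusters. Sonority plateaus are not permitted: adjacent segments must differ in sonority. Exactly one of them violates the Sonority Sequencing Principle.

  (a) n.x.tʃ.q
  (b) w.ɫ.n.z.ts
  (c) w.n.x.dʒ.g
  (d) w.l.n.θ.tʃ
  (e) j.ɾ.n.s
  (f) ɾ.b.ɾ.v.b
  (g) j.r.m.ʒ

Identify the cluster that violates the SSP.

(a) n.x.tʃ.q: profile 4-3-2-1 — obeys.
(b) w.ɫ.n.z.ts: profile 6-5-4-3-2 — obeys.
(c) w.n.x.dʒ.g: profile 6-4-3-2-1 — obeys.
(d) w.l.n.θ.tʃ: profile 6-5-4-3-2 — obeys.
(e) j.ɾ.n.s: profile 6-5-4-3 — obeys.
(f) ɾ.b.ɾ.v.b: profile 5-1-5-3-1 — violates.
(g) j.r.m.ʒ: profile 6-5-4-3 — obeys.

f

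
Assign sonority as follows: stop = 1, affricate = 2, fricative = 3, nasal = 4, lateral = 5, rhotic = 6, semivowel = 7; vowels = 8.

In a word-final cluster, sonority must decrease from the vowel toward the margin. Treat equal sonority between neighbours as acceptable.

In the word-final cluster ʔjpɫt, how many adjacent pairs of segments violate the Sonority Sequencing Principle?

2

/ʔ/: stop = 1.
/j/: semivowel = 7.
/p/: stop = 1.
/ɫ/: lateral = 5.
/t/: stop = 1.
/ʔ/→/j/: 1→7 (does not fall) — violation.
/j/→/p/: 7→1 (falls) — ok.
/p/→/ɫ/: 1→5 (does not fall) — violation.
/ɫ/→/t/: 5→1 (falls) — ok.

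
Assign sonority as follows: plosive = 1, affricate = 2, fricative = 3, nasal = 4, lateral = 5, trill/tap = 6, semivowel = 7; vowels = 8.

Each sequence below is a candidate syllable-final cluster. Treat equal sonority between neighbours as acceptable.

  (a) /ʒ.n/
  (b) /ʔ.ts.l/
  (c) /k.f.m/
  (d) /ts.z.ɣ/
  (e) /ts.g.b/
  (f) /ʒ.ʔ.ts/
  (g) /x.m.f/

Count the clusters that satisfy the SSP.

(a) 3-4 → violates
(b) 1-2-5 → violates
(c) 1-3-4 → violates
(d) 2-3-3 → violates
(e) 2-1-1 → obeys
(f) 3-1-2 → violates
(g) 3-4-3 → violates

1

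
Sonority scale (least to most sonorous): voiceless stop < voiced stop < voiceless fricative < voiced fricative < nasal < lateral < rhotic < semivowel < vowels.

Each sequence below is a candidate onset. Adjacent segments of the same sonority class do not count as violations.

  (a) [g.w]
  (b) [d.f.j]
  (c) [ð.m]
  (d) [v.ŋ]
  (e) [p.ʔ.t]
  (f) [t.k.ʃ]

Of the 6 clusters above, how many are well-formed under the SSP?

(a) sonority 2-8: well-formed.
(b) sonority 2-3-8: well-formed.
(c) sonority 4-5: well-formed.
(d) sonority 4-5: well-formed.
(e) sonority 1-1-1: well-formed.
(f) sonority 1-1-3: well-formed.

6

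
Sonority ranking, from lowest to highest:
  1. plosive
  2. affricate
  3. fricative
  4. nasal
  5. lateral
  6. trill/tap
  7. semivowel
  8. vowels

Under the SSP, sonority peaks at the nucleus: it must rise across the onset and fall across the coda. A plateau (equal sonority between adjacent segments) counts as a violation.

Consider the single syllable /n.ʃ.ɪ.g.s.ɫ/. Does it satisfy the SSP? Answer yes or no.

no

Onset: /n/ is a nasal (sonority 4), /ʃ/ is a fricative (sonority 3); then the nucleus /ɪ/ (sonority 8).
Onset profile 4-3-8 — does not strictly rise throughout.
Coda: /g/ is a plosive (sonority 1), /s/ is a fricative (sonority 3), /ɫ/ is a lateral (sonority 5).
Coda profile 8-1-3-5 — does not strictly fall throughout.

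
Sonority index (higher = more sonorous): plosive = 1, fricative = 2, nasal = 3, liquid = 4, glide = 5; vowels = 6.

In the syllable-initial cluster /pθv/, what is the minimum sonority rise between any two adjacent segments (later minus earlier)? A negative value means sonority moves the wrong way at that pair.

/p/ — plosive, sonority 1.
/θ/ — fricative, sonority 2.
/v/ — fricative, sonority 2.
/p/→/θ/: change +1.
/θ/→/v/: change +0.
Minimum = 0.

0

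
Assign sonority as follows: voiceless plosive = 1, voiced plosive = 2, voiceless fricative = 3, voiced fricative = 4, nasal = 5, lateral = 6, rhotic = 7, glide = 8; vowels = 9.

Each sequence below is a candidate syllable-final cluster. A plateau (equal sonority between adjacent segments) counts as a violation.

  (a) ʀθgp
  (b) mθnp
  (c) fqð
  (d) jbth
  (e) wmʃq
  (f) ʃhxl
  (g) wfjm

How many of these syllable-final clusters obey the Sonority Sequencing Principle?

(a) sonority 7-3-2-1: well-formed.
(b) sonority 5-3-5-1: ill-formed.
(c) sonority 3-1-4: ill-formed.
(d) sonority 8-2-1-3: ill-formed.
(e) sonority 8-5-3-1: well-formed.
(f) sonority 3-3-3-6: ill-formed.
(g) sonority 8-3-8-5: ill-formed.

2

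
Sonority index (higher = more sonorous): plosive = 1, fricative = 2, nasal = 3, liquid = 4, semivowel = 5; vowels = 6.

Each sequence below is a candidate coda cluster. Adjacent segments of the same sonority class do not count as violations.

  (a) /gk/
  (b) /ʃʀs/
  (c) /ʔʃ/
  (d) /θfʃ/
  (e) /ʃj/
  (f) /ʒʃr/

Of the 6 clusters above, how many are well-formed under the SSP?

(a) /gk/: profile 1-1 — obeys.
(b) /ʃʀs/: profile 2-4-2 — violates.
(c) /ʔʃ/: profile 1-2 — violates.
(d) /θfʃ/: profile 2-2-2 — obeys.
(e) /ʃj/: profile 2-5 — violates.
(f) /ʒʃr/: profile 2-2-4 — violates.

2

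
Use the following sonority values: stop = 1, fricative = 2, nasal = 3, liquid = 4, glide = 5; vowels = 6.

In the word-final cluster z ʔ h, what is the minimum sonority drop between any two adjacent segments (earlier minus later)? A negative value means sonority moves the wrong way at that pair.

-1

/z/ is a fricative (sonority 2).
/ʔ/ is a stop (sonority 1).
/h/ is a fricative (sonority 2).
/z/→/ʔ/: change +1.
/ʔ/→/h/: change -1.
Minimum = -1.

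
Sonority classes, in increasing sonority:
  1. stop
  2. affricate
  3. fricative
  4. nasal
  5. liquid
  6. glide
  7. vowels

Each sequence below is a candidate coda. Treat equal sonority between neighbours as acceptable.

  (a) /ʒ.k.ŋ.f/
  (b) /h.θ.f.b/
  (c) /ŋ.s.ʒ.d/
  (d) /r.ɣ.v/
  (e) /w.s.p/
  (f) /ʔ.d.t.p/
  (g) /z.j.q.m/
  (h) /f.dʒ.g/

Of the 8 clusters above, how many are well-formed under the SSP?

(a) sonority 3-1-4-3: ill-formed.
(b) sonority 3-3-3-1: well-formed.
(c) sonority 4-3-3-1: well-formed.
(d) sonority 5-3-3: well-formed.
(e) sonority 6-3-1: well-formed.
(f) sonority 1-1-1-1: well-formed.
(g) sonority 3-6-1-4: ill-formed.
(h) sonority 3-2-1: well-formed.

6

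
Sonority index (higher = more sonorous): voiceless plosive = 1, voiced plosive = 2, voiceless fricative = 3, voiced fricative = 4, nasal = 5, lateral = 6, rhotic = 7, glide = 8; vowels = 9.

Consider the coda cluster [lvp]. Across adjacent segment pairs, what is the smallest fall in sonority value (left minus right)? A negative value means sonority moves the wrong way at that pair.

/l/ — lateral, sonority 6.
/v/ — voiced fricative, sonority 4.
/p/ — voiceless plosive, sonority 1.
/l/→/v/: change +2.
/v/→/p/: change +3.
Minimum = 2.

2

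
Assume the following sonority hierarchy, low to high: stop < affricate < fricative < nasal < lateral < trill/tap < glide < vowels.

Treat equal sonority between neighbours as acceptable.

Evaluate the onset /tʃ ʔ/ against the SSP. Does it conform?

/tʃ/ is an affricate (sonority 2).
/ʔ/ is a stop (sonority 1).
The profile is 2-1. Between /tʃ/ (2) and /ʔ/ (1) sonority does not rise, so the cluster violates the SSP.

no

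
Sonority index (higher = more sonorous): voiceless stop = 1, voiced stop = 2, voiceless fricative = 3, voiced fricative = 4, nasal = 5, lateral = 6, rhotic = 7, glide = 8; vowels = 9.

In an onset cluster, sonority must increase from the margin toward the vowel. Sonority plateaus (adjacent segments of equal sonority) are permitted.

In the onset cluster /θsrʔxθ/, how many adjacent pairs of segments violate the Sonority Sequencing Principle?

/θ/: voiceless fricative = 3.
/s/: voiceless fricative = 3.
/r/: rhotic = 7.
/ʔ/: voiceless stop = 1.
/x/: voiceless fricative = 3.
/θ/: voiceless fricative = 3.
/θ/→/s/: 3→3 (plateau, allowed) — ok.
/s/→/r/: 3→7 (rises) — ok.
/r/→/ʔ/: 7→1 (does not rise) — violation.
/ʔ/→/x/: 1→3 (rises) — ok.
/x/→/θ/: 3→3 (plateau, allowed) — ok.

1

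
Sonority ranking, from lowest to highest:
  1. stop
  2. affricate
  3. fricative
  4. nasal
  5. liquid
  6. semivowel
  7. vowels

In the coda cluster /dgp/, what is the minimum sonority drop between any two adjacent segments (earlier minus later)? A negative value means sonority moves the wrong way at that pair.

/d/ is a stop (sonority 1).
/g/ is a stop (sonority 1).
/p/ is a stop (sonority 1).
/d/→/g/: change +0.
/g/→/p/: change +0.
Minimum = 0.

0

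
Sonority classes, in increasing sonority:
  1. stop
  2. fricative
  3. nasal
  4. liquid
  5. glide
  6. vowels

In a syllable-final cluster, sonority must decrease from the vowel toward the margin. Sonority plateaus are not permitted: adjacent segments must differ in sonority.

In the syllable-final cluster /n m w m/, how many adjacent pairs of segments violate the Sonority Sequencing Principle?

2

/n/: nasal = 3.
/m/: nasal = 3.
/w/: glide = 5.
/m/: nasal = 3.
/n/→/m/: 3→3 (plateau) — violation.
/m/→/w/: 3→5 (does not fall) — violation.
/w/→/m/: 5→3 (falls) — ok.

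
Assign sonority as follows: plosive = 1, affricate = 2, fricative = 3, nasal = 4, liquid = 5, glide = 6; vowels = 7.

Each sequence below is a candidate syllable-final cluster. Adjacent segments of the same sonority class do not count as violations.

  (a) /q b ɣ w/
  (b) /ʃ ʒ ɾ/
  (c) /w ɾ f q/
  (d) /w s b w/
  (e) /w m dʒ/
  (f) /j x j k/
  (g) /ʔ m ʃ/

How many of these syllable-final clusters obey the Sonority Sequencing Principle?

2

(a) 1-1-3-6 → violates
(b) 3-3-5 → violates
(c) 6-5-3-1 → obeys
(d) 6-3-1-6 → violates
(e) 6-4-2 → obeys
(f) 6-3-6-1 → violates
(g) 1-4-3 → violates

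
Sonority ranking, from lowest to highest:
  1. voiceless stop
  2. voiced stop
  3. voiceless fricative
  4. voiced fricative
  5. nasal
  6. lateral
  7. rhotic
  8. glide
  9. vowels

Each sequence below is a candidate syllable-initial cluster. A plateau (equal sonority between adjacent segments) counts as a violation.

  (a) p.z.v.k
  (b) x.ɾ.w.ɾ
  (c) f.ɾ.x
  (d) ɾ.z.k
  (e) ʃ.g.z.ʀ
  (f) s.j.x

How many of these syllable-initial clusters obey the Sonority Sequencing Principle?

0

(a) 1-4-4-1 → violates
(b) 3-7-8-7 → violates
(c) 3-7-3 → violates
(d) 7-4-1 → violates
(e) 3-2-4-7 → violates
(f) 3-8-3 → violates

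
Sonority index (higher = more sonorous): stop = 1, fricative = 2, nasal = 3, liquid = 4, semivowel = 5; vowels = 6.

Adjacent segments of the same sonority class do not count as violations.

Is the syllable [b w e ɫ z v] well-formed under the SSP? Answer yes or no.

Onset: /b/ is a stop (sonority 1), /w/ is a semivowel (sonority 5); then the nucleus /e/ (sonority 6).
Onset profile 1-5-6 — rises to the nucleus.
Coda: /ɫ/ is a liquid (sonority 4), /z/ is a fricative (sonority 2), /v/ is a fricative (sonority 2).
Coda profile 6-4-2-2 — falls from the nucleus.

yes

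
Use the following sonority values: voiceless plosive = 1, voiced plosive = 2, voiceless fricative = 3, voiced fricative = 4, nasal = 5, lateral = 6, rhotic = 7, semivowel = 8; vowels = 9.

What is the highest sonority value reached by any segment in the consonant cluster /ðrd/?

/ð/: voiced fricative = 4.
/r/: rhotic = 7.
/d/: voiced plosive = 2.
The maximum is 7.

7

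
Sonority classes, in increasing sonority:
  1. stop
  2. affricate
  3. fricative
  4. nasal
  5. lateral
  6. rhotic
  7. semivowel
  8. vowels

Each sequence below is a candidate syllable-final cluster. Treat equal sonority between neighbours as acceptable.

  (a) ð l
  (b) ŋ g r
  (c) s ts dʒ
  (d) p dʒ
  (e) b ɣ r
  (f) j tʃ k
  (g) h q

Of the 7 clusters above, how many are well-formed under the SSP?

(a) ð l: profile 3-5 — violates.
(b) ŋ g r: profile 4-1-6 — violates.
(c) s ts dʒ: profile 3-2-2 — obeys.
(d) p dʒ: profile 1-2 — violates.
(e) b ɣ r: profile 1-3-6 — violates.
(f) j tʃ k: profile 7-2-1 — obeys.
(g) h q: profile 3-1 — obeys.

3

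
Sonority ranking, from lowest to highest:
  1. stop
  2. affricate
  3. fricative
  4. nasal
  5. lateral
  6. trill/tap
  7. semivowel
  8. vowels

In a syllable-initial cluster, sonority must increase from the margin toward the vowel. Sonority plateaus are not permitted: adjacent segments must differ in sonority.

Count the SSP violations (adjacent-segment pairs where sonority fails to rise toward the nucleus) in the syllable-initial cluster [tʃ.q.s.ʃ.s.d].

4

/tʃ/ is an affricate (sonority 2).
/q/ is a stop (sonority 1).
/s/ is a fricative (sonority 3).
/ʃ/ is a fricative (sonority 3).
/s/ is a fricative (sonority 3).
/d/ is a stop (sonority 1).
/tʃ/→/q/: 2→1 (does not rise) — violation.
/q/→/s/: 1→3 (rises) — ok.
/s/→/ʃ/: 3→3 (plateau) — violation.
/ʃ/→/s/: 3→3 (plateau) — violation.
/s/→/d/: 3→1 (does not rise) — violation.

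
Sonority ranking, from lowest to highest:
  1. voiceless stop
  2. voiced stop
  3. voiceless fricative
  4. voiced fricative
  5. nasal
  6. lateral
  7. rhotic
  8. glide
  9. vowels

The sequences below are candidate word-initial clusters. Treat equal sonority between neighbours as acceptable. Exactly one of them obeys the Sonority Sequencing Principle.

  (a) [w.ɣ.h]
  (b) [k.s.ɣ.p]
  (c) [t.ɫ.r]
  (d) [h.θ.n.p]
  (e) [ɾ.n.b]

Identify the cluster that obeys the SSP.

(a) [w.ɣ.h]: profile 8-4-3 — violates.
(b) [k.s.ɣ.p]: profile 1-3-4-1 — violates.
(c) [t.ɫ.r]: profile 1-6-7 — obeys.
(d) [h.θ.n.p]: profile 3-3-5-1 — violates.
(e) [ɾ.n.b]: profile 7-5-2 — violates.

c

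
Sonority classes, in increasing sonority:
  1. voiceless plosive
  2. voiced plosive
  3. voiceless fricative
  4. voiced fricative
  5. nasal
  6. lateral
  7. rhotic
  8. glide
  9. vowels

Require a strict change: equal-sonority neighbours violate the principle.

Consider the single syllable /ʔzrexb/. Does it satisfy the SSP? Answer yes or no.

yes

Onset: /ʔ/ is a voiceless plosive (sonority 1), /z/ is a voiced fricative (sonority 4), /r/ is a rhotic (sonority 7); then the nucleus /e/ (sonority 9).
Onset profile 1-4-7-9 — rises to the nucleus.
Coda: /x/ is a voiceless fricative (sonority 3), /b/ is a voiced plosive (sonority 2).
Coda profile 9-3-2 — falls from the nucleus.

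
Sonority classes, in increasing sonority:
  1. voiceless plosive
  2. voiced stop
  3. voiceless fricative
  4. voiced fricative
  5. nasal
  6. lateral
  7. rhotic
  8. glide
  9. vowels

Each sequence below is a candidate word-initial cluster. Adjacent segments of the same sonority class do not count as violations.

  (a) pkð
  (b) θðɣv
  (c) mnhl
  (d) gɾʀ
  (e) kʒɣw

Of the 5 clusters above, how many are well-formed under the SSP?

4

(a) pkð: profile 1-1-4 — obeys.
(b) θðɣv: profile 3-4-4-4 — obeys.
(c) mnhl: profile 5-5-3-6 — violates.
(d) gɾʀ: profile 2-7-7 — obeys.
(e) kʒɣw: profile 1-4-4-8 — obeys.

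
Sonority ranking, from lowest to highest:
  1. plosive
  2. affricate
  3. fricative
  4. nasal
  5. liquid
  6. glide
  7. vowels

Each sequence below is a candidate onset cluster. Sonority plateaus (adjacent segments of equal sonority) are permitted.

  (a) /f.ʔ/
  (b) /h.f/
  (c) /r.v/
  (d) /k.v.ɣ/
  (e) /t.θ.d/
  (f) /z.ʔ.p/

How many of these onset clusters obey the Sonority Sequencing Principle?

2

(a) 3-1 → violates
(b) 3-3 → obeys
(c) 5-3 → violates
(d) 1-3-3 → obeys
(e) 1-3-1 → violates
(f) 3-1-1 → violates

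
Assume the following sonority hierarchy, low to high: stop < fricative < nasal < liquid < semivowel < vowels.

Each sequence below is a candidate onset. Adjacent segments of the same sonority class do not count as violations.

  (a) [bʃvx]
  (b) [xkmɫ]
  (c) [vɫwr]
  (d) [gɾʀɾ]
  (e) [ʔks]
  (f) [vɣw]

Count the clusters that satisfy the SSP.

4

(a) [bʃvx]: profile 1-2-2-2 — obeys.
(b) [xkmɫ]: profile 2-1-3-4 — violates.
(c) [vɫwr]: profile 2-4-5-4 — violates.
(d) [gɾʀɾ]: profile 1-4-4-4 — obeys.
(e) [ʔks]: profile 1-1-2 — obeys.
(f) [vɣw]: profile 2-2-5 — obeys.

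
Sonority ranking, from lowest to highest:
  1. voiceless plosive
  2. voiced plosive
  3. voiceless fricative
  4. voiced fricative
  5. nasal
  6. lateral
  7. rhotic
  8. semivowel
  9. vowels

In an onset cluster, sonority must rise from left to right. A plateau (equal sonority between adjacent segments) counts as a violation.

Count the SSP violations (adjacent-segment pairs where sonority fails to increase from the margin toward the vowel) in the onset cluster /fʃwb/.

2

/f/: voiceless fricative = 3.
/ʃ/: voiceless fricative = 3.
/w/: semivowel = 8.
/b/: voiced plosive = 2.
/f/→/ʃ/: 3→3 (plateau) — violation.
/ʃ/→/w/: 3→8 (rises) — ok.
/w/→/b/: 8→2 (does not rise) — violation.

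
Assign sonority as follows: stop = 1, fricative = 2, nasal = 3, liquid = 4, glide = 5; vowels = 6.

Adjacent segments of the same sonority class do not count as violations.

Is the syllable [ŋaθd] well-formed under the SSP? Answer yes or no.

Onset: /ŋ/ is a nasal (sonority 3); then the nucleus /a/ (sonority 6).
Onset profile 3-6 — rises to the nucleus.
Coda: /θ/ is a fricative (sonority 2), /d/ is a stop (sonority 1).
Coda profile 6-2-1 — falls from the nucleus.

yes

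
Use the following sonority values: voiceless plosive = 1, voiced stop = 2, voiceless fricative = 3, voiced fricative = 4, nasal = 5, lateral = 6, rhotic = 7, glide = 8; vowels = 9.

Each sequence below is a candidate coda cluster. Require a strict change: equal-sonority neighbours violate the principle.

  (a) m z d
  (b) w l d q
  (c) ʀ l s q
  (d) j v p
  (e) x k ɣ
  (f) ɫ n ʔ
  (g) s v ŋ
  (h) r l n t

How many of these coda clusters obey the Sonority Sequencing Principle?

(a) 5-4-2 → obeys
(b) 8-6-2-1 → obeys
(c) 7-6-3-1 → obeys
(d) 8-4-1 → obeys
(e) 3-1-4 → violates
(f) 6-5-1 → obeys
(g) 3-4-5 → violates
(h) 7-6-5-1 → obeys

6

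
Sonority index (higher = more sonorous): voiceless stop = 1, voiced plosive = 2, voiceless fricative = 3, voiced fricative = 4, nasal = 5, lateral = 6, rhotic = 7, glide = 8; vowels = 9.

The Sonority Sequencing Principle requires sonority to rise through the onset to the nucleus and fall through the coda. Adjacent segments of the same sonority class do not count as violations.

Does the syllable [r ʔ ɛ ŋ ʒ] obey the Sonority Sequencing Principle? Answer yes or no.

Onset: /r/ is a rhotic (sonority 7), /ʔ/ is a voiceless stop (sonority 1); then the nucleus /ɛ/ (sonority 9).
Onset profile 7-1-9 — does not rise throughout.
Coda: /ŋ/ is a nasal (sonority 5), /ʒ/ is a voiced fricative (sonority 4).
Coda profile 9-5-4 — falls from the nucleus.

no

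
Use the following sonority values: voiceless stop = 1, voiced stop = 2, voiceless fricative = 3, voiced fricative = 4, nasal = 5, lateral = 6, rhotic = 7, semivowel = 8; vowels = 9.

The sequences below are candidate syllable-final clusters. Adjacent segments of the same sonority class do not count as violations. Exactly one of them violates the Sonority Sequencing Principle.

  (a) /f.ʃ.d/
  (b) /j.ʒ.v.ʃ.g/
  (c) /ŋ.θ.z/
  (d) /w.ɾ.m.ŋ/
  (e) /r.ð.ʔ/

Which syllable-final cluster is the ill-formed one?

c

(a) sonority 3-3-2: well-formed.
(b) sonority 8-4-4-3-2: well-formed.
(c) sonority 5-3-4: ill-formed.
(d) sonority 8-7-5-5: well-formed.
(e) sonority 7-4-1: well-formed.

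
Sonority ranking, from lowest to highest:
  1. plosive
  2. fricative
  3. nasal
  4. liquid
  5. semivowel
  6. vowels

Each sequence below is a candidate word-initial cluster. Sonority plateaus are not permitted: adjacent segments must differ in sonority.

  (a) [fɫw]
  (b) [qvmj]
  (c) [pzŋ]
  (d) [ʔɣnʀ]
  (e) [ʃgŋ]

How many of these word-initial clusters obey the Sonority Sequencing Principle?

(a) 2-4-5 → obeys
(b) 1-2-3-5 → obeys
(c) 1-2-3 → obeys
(d) 1-2-3-4 → obeys
(e) 2-1-3 → violates

4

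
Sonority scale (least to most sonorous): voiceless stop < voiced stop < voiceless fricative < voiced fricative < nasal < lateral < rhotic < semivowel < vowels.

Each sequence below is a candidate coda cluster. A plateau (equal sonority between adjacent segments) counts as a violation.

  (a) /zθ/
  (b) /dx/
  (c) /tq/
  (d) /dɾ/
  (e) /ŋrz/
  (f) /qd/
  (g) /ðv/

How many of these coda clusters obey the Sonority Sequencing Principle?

(a) sonority 4-3: well-formed.
(b) sonority 2-3: ill-formed.
(c) sonority 1-1: ill-formed.
(d) sonority 2-7: ill-formed.
(e) sonority 5-7-4: ill-formed.
(f) sonority 1-2: ill-formed.
(g) sonority 4-4: ill-formed.

1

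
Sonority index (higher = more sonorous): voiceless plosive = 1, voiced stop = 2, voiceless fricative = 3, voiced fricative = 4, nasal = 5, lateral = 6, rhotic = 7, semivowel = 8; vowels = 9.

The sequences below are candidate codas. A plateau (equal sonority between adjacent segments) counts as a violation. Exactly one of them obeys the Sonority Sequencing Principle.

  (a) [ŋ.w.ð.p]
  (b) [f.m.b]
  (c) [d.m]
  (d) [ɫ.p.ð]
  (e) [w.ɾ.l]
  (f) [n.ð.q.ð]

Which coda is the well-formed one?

e

(a) [ŋ.w.ð.p]: profile 5-8-4-1 — violates.
(b) [f.m.b]: profile 3-5-2 — violates.
(c) [d.m]: profile 2-5 — violates.
(d) [ɫ.p.ð]: profile 6-1-4 — violates.
(e) [w.ɾ.l]: profile 8-7-6 — obeys.
(f) [n.ð.q.ð]: profile 5-4-1-4 — violates.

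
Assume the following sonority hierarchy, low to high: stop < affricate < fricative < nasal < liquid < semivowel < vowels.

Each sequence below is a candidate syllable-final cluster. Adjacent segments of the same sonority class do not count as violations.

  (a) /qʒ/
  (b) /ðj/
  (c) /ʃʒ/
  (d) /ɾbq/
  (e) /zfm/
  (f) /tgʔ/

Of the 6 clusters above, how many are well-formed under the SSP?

3

(a) sonority 1-3: ill-formed.
(b) sonority 3-6: ill-formed.
(c) sonority 3-3: well-formed.
(d) sonority 5-1-1: well-formed.
(e) sonority 3-3-4: ill-formed.
(f) sonority 1-1-1: well-formed.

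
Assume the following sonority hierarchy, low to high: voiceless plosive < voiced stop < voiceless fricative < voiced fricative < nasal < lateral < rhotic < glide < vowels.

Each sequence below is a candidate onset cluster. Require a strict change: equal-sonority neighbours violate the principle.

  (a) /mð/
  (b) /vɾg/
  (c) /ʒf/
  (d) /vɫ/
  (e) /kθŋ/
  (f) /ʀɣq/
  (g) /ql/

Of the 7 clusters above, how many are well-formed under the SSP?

(a) sonority 5-4: ill-formed.
(b) sonority 4-7-2: ill-formed.
(c) sonority 4-3: ill-formed.
(d) sonority 4-6: well-formed.
(e) sonority 1-3-5: well-formed.
(f) sonority 7-4-1: ill-formed.
(g) sonority 1-6: well-formed.

3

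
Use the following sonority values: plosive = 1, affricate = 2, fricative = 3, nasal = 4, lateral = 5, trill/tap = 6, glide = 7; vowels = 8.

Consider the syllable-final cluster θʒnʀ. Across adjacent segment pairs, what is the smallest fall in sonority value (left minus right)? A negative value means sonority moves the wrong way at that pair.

-2

/θ/ is a fricative (sonority 3).
/ʒ/ is a fricative (sonority 3).
/n/ is a nasal (sonority 4).
/ʀ/ is a trill/tap (sonority 6).
/θ/→/ʒ/: change +0.
/ʒ/→/n/: change -1.
/n/→/ʀ/: change -2.
Minimum = -2.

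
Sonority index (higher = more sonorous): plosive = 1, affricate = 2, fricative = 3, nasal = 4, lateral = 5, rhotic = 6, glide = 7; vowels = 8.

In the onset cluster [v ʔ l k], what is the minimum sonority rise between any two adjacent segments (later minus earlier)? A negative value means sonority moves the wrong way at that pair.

-4

/v/: fricative = 3.
/ʔ/: plosive = 1.
/l/: lateral = 5.
/k/: plosive = 1.
/v/→/ʔ/: change -2.
/ʔ/→/l/: change +4.
/l/→/k/: change -4.
Minimum = -4.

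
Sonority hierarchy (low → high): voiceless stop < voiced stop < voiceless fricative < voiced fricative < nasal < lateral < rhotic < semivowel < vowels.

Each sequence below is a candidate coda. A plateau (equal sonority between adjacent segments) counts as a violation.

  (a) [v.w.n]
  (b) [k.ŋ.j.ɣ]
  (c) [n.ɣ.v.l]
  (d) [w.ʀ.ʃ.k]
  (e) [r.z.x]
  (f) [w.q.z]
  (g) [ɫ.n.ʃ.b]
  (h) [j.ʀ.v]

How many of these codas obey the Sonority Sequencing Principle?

(a) sonority 4-8-5: ill-formed.
(b) sonority 1-5-8-4: ill-formed.
(c) sonority 5-4-4-6: ill-formed.
(d) sonority 8-7-3-1: well-formed.
(e) sonority 7-4-3: well-formed.
(f) sonority 8-1-4: ill-formed.
(g) sonority 6-5-3-2: well-formed.
(h) sonority 8-7-4: well-formed.

4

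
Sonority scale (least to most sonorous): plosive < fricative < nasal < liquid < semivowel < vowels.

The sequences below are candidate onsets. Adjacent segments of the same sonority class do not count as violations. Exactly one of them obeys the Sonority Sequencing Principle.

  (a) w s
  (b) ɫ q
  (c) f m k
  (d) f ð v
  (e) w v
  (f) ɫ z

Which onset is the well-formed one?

d

(a) 5-2 → violates
(b) 4-1 → violates
(c) 2-3-1 → violates
(d) 2-2-2 → obeys
(e) 5-2 → violates
(f) 4-2 → violates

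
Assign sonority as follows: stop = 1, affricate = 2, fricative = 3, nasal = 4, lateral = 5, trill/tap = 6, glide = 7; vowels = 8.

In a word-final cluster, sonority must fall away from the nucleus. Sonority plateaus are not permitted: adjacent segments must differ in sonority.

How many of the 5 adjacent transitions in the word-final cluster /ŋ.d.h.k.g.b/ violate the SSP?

/ŋ/ is a nasal (sonority 4).
/d/ is a stop (sonority 1).
/h/ is a fricative (sonority 3).
/k/ is a stop (sonority 1).
/g/ is a stop (sonority 1).
/b/ is a stop (sonority 1).
/ŋ/→/d/: 4→1 (falls) — ok.
/d/→/h/: 1→3 (does not fall) — violation.
/h/→/k/: 3→1 (falls) — ok.
/k/→/g/: 1→1 (plateau) — violation.
/g/→/b/: 1→1 (plateau) — violation.

3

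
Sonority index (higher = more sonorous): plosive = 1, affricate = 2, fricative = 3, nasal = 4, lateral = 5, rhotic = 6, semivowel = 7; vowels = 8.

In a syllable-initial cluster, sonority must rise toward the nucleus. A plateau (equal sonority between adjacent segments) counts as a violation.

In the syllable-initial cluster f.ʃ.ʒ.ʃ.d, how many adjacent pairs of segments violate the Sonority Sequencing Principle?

/f/ — fricative, sonority 3.
/ʃ/ — fricative, sonority 3.
/ʒ/ — fricative, sonority 3.
/ʃ/ — fricative, sonority 3.
/d/ — plosive, sonority 1.
/f/→/ʃ/: 3→3 (plateau) — violation.
/ʃ/→/ʒ/: 3→3 (plateau) — violation.
/ʒ/→/ʃ/: 3→3 (plateau) — violation.
/ʃ/→/d/: 3→1 (does not rise) — violation.

4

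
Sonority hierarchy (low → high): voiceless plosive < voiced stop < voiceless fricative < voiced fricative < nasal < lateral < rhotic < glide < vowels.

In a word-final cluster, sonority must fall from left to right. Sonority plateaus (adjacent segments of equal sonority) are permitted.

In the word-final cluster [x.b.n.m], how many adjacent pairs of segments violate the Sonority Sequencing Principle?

1

/x/: voiceless fricative = 3.
/b/: voiced stop = 2.
/n/: nasal = 5.
/m/: nasal = 5.
/x/→/b/: 3→2 (falls) — ok.
/b/→/n/: 2→5 (does not fall) — violation.
/n/→/m/: 5→5 (plateau, allowed) — ok.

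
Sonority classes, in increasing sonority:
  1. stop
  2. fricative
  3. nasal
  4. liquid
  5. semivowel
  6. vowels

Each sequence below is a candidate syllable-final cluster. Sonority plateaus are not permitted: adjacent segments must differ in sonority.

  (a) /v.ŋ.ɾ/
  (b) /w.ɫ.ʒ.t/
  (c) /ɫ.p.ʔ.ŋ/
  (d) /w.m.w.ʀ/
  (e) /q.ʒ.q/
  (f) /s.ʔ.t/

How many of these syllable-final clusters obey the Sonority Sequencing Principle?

1

(a) 2-3-4 → violates
(b) 5-4-2-1 → obeys
(c) 4-1-1-3 → violates
(d) 5-3-5-4 → violates
(e) 1-2-1 → violates
(f) 2-1-1 → violates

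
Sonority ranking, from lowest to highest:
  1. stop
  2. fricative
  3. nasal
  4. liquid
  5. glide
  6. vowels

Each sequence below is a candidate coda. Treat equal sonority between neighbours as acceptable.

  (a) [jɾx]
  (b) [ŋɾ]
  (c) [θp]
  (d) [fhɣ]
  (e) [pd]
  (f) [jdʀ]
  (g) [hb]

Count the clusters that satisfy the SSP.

(a) sonority 5-4-2: well-formed.
(b) sonority 3-4: ill-formed.
(c) sonority 2-1: well-formed.
(d) sonority 2-2-2: well-formed.
(e) sonority 1-1: well-formed.
(f) sonority 5-1-4: ill-formed.
(g) sonority 2-1: well-formed.

5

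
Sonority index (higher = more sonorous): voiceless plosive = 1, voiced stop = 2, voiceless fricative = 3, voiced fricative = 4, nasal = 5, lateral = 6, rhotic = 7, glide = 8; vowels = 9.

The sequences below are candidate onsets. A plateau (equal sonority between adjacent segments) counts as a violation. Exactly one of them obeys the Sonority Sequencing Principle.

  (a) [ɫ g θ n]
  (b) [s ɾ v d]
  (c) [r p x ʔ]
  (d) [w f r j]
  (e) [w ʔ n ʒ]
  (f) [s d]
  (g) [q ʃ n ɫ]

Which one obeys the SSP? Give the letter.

g

(a) sonority 6-2-3-5: ill-formed.
(b) sonority 3-7-4-2: ill-formed.
(c) sonority 7-1-3-1: ill-formed.
(d) sonority 8-3-7-8: ill-formed.
(e) sonority 8-1-5-4: ill-formed.
(f) sonority 3-2: ill-formed.
(g) sonority 1-3-5-6: well-formed.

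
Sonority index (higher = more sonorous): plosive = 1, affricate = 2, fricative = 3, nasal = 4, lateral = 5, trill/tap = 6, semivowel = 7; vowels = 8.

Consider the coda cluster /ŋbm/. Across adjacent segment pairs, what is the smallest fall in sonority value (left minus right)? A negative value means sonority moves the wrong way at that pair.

-3

/ŋ/ — nasal, sonority 4.
/b/ — plosive, sonority 1.
/m/ — nasal, sonority 4.
/ŋ/→/b/: change +3.
/b/→/m/: change -3.
Minimum = -3.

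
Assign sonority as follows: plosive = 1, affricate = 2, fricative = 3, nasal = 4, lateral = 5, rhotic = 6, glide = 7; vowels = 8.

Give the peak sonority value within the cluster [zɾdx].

6

/z/ — fricative, sonority 3.
/ɾ/ — rhotic, sonority 6.
/d/ — plosive, sonority 1.
/x/ — fricative, sonority 3.
The maximum is 6.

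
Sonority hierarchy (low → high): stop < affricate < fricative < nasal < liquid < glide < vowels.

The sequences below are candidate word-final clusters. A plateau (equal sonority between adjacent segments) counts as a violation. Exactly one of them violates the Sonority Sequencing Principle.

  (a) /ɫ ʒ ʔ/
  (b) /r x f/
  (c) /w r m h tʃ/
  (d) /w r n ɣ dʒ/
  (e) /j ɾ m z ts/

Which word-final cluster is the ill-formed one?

(a) /ɫ ʒ ʔ/: profile 5-3-1 — obeys.
(b) /r x f/: profile 5-3-3 — violates.
(c) /w r m h tʃ/: profile 6-5-4-3-2 — obeys.
(d) /w r n ɣ dʒ/: profile 6-5-4-3-2 — obeys.
(e) /j ɾ m z ts/: profile 6-5-4-3-2 — obeys.

b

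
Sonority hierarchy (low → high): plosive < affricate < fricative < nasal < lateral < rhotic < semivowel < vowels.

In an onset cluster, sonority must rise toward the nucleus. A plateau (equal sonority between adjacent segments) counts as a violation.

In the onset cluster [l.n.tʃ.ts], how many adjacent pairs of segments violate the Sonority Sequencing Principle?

3

/l/: lateral = 5.
/n/: nasal = 4.
/tʃ/: affricate = 2.
/ts/: affricate = 2.
/l/→/n/: 5→4 (does not rise) — violation.
/n/→/tʃ/: 4→2 (does not rise) — violation.
/tʃ/→/ts/: 2→2 (plateau) — violation.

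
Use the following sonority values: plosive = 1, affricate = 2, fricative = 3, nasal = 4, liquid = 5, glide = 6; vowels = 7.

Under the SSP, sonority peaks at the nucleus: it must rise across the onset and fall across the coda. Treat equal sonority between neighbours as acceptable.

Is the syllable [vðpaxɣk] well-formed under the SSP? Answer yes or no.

no

Onset: /v/ is a fricative (sonority 3), /ð/ is a fricative (sonority 3), /p/ is a plosive (sonority 1); then the nucleus /a/ (sonority 7).
Onset profile 3-3-1-7 — does not rise throughout.
Coda: /x/ is a fricative (sonority 3), /ɣ/ is a fricative (sonority 3), /k/ is a plosive (sonority 1).
Coda profile 7-3-3-1 — falls from the nucleus.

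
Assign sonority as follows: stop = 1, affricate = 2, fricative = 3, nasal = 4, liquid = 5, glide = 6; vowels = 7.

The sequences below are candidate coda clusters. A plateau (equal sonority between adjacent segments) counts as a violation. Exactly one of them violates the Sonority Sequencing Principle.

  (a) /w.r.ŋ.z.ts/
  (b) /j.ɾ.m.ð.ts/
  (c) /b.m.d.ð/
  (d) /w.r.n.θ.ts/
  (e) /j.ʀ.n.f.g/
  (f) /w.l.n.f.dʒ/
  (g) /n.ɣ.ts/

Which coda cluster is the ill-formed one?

c

(a) /w.r.ŋ.z.ts/: profile 6-5-4-3-2 — obeys.
(b) /j.ɾ.m.ð.ts/: profile 6-5-4-3-2 — obeys.
(c) /b.m.d.ð/: profile 1-4-1-3 — violates.
(d) /w.r.n.θ.ts/: profile 6-5-4-3-2 — obeys.
(e) /j.ʀ.n.f.g/: profile 6-5-4-3-1 — obeys.
(f) /w.l.n.f.dʒ/: profile 6-5-4-3-2 — obeys.
(g) /n.ɣ.ts/: profile 4-3-2 — obeys.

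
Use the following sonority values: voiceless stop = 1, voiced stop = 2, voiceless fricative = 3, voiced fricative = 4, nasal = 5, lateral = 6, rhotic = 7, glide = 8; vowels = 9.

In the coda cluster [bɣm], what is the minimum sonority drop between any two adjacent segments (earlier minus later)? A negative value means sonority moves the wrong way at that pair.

-2

/b/ is a voiced stop (sonority 2).
/ɣ/ is a voiced fricative (sonority 4).
/m/ is a nasal (sonority 5).
/b/→/ɣ/: change -2.
/ɣ/→/m/: change -1.
Minimum = -2.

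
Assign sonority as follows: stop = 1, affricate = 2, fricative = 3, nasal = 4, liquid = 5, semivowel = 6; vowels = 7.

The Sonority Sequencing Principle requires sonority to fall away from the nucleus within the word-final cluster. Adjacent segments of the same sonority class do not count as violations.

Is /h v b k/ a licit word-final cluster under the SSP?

yes

/h/: fricative = 3.
/v/: fricative = 3.
/b/: stop = 1.
/k/: stop = 1.
The profile 3-3-1-1 is non-increasing (plateaus allowed), so the word-final cluster satisfies the SSP.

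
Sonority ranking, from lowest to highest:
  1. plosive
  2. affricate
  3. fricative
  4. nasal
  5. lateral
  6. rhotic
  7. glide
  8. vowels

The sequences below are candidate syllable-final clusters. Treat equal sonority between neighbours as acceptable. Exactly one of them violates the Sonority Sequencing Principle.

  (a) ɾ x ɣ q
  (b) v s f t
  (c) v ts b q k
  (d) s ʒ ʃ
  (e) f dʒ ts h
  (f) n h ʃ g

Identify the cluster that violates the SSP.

e

(a) ɾ x ɣ q: profile 6-3-3-1 — obeys.
(b) v s f t: profile 3-3-3-1 — obeys.
(c) v ts b q k: profile 3-2-1-1-1 — obeys.
(d) s ʒ ʃ: profile 3-3-3 — obeys.
(e) f dʒ ts h: profile 3-2-2-3 — violates.
(f) n h ʃ g: profile 4-3-3-1 — obeys.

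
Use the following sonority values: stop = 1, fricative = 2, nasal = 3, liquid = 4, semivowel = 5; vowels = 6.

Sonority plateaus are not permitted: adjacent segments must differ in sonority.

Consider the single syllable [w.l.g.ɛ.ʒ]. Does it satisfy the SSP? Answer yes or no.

Onset: /w/ is a semivowel (sonority 5), /l/ is a liquid (sonority 4), /g/ is a stop (sonority 1); then the nucleus /ɛ/ (sonority 6).
Onset profile 5-4-1-6 — does not strictly rise throughout.
Coda: /ʒ/ is a fricative (sonority 2).
Coda profile 6-2 — falls from the nucleus.

no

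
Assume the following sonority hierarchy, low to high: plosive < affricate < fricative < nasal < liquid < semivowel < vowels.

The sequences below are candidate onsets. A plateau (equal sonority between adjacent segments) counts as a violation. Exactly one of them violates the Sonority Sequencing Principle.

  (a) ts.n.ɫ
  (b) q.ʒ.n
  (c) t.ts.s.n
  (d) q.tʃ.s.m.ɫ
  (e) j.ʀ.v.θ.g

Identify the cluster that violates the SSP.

(a) sonority 2-4-5: well-formed.
(b) sonority 1-3-4: well-formed.
(c) sonority 1-2-3-4: well-formed.
(d) sonority 1-2-3-4-5: well-formed.
(e) sonority 6-5-3-3-1: ill-formed.

e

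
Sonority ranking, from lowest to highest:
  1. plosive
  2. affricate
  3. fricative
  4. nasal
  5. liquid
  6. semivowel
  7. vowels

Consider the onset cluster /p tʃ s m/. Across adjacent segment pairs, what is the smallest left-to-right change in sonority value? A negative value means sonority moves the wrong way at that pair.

/p/ is a plosive (sonority 1).
/tʃ/ is an affricate (sonority 2).
/s/ is a fricative (sonority 3).
/m/ is a nasal (sonority 4).
/p/→/tʃ/: change +1.
/tʃ/→/s/: change +1.
/s/→/m/: change +1.
Minimum = 1.

1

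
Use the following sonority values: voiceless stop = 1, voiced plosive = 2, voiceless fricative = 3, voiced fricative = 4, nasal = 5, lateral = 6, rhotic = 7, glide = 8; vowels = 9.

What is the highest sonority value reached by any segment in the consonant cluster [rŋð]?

/r/ is a rhotic (sonority 7).
/ŋ/ is a nasal (sonority 5).
/ð/ is a voiced fricative (sonority 4).
The maximum is 7.

7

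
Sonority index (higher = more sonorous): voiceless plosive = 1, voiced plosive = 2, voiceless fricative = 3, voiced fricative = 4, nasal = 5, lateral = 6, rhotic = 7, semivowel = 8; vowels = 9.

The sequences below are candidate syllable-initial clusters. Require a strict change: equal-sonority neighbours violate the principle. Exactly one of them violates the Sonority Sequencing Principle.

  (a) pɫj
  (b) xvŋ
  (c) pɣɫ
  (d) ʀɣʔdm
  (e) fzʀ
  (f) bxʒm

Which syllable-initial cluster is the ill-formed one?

d

(a) sonority 1-6-8: well-formed.
(b) sonority 3-4-5: well-formed.
(c) sonority 1-4-6: well-formed.
(d) sonority 7-4-1-2-5: ill-formed.
(e) sonority 3-4-7: well-formed.
(f) sonority 2-3-4-5: well-formed.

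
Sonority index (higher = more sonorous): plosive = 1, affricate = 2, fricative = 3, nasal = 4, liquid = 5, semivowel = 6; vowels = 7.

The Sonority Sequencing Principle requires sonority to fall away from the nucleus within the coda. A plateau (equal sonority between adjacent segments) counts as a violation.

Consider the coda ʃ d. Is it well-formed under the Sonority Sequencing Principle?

/ʃ/ — fricative, sonority 3.
/d/ — plosive, sonority 1.
The profile 3-1 strictly falls, so the coda satisfies the SSP.

yes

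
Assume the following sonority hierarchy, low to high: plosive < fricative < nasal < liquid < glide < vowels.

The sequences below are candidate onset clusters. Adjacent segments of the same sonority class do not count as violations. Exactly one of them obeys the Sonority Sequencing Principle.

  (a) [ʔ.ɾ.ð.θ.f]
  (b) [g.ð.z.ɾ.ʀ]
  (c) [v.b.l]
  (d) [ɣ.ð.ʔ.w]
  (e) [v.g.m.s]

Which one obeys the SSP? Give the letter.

b

(a) 1-4-2-2-2 → violates
(b) 1-2-2-4-4 → obeys
(c) 2-1-4 → violates
(d) 2-2-1-5 → violates
(e) 2-1-3-2 → violates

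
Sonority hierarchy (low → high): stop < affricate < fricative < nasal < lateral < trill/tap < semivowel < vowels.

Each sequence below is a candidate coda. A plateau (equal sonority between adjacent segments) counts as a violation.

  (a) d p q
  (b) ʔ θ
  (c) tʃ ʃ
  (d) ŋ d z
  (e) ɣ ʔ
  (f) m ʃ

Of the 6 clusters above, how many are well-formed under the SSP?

(a) sonority 1-1-1: ill-formed.
(b) sonority 1-3: ill-formed.
(c) sonority 2-3: ill-formed.
(d) sonority 4-1-3: ill-formed.
(e) sonority 3-1: well-formed.
(f) sonority 4-3: well-formed.

2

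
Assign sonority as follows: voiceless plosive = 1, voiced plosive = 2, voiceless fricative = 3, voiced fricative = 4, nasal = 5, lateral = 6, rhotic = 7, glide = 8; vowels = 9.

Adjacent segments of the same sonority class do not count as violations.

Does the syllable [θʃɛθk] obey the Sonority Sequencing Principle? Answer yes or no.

Onset: /θ/ is a voiceless fricative (sonority 3), /ʃ/ is a voiceless fricative (sonority 3); then the nucleus /ɛ/ (sonority 9).
Onset profile 3-3-9 — rises to the nucleus.
Coda: /θ/ is a voiceless fricative (sonority 3), /k/ is a voiceless plosive (sonority 1).
Coda profile 9-3-1 — falls from the nucleus.

yes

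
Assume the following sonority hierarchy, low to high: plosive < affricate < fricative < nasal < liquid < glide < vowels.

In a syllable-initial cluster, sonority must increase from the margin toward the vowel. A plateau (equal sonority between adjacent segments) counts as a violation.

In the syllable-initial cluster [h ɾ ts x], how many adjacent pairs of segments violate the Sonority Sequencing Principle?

/h/ is a fricative (sonority 3).
/ɾ/ is a liquid (sonority 5).
/ts/ is an affricate (sonority 2).
/x/ is a fricative (sonority 3).
/h/→/ɾ/: 3→5 (rises) — ok.
/ɾ/→/ts/: 5→2 (does not rise) — violation.
/ts/→/x/: 2→3 (rises) — ok.

1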